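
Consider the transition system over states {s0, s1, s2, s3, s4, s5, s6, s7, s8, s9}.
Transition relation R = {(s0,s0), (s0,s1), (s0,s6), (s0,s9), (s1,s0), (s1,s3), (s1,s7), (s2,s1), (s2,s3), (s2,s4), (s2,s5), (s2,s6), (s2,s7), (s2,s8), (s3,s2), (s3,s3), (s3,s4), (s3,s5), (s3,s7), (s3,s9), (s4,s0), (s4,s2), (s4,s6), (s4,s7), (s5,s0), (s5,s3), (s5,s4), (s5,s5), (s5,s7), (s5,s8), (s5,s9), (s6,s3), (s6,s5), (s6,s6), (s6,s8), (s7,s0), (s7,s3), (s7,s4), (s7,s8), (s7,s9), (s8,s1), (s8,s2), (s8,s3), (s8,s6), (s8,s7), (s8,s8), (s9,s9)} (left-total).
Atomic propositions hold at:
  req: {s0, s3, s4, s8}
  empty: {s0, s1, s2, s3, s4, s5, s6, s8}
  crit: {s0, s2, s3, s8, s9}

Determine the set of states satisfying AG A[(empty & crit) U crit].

{s9}

Sat(empty & crit) = {s0, s2, s3, s8}
A[(empty & crit) U crit]: least fixpoint, start Z0 = Sat(crit) = {s0, s2, s3, s8, s9}, add states in Sat(empty & crit) with every successor in Z. Already a fixed point.
Sat(A[(empty & crit) U crit]) = {s0, s2, s3, s8, s9}
AG A[(empty & crit) U crit]: greatest fixpoint, start Z0 = {s0, s2, s3, s8, s9}, keep only states in Sat with every successor in Z. Z1 = {s9}; fixed.
Sat(AG A[(empty & crit) U crit]) = {s9}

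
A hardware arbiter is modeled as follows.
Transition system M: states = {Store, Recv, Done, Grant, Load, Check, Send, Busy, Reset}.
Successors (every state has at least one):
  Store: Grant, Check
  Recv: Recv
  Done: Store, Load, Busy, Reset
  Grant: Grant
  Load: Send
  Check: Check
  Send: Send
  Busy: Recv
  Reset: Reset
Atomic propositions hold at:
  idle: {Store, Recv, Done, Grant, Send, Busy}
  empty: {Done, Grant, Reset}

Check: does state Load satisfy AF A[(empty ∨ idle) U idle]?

Yes

Sat(empty ∨ idle) = {Store, Recv, Done, Grant, Send, Busy, Reset}
A[(empty ∨ idle) U idle]: least fixpoint, start Z0 = Sat(idle) = {Store, Recv, Done, Grant, Send, Busy}, add states in Sat(empty ∨ idle) with every successor in Z. Already a fixed point.
Sat(A[(empty ∨ idle) U idle]) = {Store, Recv, Done, Grant, Send, Busy}
AF A[(empty ∨ idle) U idle]: least fixpoint, start Z0 = {Store, Recv, Done, Grant, Send, Busy}, add states with every successor in Z. Z1 = {Store, Recv, Done, Grant, Load, Send, Busy}; fixed.
Sat(AF A[(empty ∨ idle) U idle]) = {Store, Recv, Done, Grant, Load, Send, Busy}
Load ∈ Sat(AF A[(empty ∨ idle) U idle]) = {Store, Recv, Done, Grant, Load, Send, Busy}, so the formula holds at Load.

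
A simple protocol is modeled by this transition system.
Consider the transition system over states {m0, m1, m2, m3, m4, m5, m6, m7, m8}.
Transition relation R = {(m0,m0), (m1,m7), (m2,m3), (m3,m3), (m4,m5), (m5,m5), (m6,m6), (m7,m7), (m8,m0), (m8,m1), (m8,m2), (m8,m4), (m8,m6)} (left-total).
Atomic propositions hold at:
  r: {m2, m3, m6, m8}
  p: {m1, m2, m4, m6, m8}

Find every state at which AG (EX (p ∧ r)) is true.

{m6}

Sat(p ∧ r) = {m2, m6, m8}
Sat(EX (p ∧ r)) = {s : some successor in {m2, m6, m8}} = {m6, m8}
AG (EX (p ∧ r)): greatest fixpoint, start Z0 = {m6, m8}, keep only states in Sat with every successor in Z. Z1 = {m6}; fixed.
Sat(AG (EX (p ∧ r))) = {m6}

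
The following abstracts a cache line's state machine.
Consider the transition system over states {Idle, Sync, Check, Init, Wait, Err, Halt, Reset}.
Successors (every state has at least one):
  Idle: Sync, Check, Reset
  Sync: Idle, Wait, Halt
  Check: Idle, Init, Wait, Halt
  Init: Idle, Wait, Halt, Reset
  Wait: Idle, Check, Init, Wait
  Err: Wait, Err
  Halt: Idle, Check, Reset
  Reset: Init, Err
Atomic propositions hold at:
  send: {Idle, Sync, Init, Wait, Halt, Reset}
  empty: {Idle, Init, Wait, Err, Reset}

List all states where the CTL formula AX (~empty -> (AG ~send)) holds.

{Err, Reset}

Sat(~empty) = {Sync, Check, Halt}
Sat(~send) = {Check, Err}
AG ~send: greatest fixpoint, start Z0 = {Check, Err}, keep only states in Sat with every successor in Z. Z1 = ∅; fixed.
Sat(AG ~send) = ∅
Sat(~empty -> (AG ~send)) = {Idle, Init, Wait, Err, Reset}
Sat(AX (~empty -> (AG ~send))) = {s : every successor in {Idle, Init, Wait, Err, Reset}} = {Err, Reset}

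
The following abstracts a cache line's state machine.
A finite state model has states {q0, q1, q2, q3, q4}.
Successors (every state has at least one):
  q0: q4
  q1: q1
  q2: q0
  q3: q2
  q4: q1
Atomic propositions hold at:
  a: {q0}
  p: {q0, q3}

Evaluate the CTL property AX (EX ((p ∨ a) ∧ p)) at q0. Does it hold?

No

Sat(p ∨ a) = {q0, q3}
Sat((p ∨ a) ∧ p) = {q0, q3}
Sat(EX ((p ∨ a) ∧ p)) = {s : some successor in {q0, q3}} = {q2}
Sat(AX (EX ((p ∨ a) ∧ p))) = {s : every successor in {q2}} = {q3}
q0 ∉ Sat(AX (EX ((p ∨ a) ∧ p))) = {q3}, so the formula does not hold at q0.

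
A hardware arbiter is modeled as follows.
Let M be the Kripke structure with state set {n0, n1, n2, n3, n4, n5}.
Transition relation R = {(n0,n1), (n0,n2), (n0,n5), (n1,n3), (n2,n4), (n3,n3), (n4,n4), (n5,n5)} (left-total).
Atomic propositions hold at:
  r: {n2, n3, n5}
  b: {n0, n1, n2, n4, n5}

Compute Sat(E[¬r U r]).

{n0, n1, n2, n3, n5}

Sat(¬r) = {n0, n1, n4}
E[¬r U r]: least fixpoint, start Z0 = Sat(r) = {n2, n3, n5}, add states in Sat(¬r) with some successor in Z. Z1 = {n0, n1, n2, n3, n5}; fixed.
Sat(E[¬r U r]) = {n0, n1, n2, n3, n5}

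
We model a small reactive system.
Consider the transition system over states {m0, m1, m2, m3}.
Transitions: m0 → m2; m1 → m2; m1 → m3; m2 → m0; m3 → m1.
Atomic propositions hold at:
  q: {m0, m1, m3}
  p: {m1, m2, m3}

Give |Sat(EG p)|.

EG p: greatest fixpoint, start Z0 = {m1, m2, m3}, keep only states in Sat with some successor in Z. Z1 = {m1, m3}; fixed.
Sat(EG p) = {m1, m3}
|Sat(EG p)| = |{m1, m3}| = 2.

2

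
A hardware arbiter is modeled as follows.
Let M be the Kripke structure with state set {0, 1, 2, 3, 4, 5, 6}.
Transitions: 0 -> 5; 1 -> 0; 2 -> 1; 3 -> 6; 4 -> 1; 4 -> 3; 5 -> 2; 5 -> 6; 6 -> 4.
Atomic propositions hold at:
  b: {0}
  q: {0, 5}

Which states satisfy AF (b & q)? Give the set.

{0, 1, 2}

Sat(b & q) = {0}
AF (b & q): least fixpoint, start Z0 = {0}, add states with every successor in Z. Z1 = {0, 1}; Z2 = {0, 1, 2}; fixed.
Sat(AF (b & q)) = {0, 1, 2}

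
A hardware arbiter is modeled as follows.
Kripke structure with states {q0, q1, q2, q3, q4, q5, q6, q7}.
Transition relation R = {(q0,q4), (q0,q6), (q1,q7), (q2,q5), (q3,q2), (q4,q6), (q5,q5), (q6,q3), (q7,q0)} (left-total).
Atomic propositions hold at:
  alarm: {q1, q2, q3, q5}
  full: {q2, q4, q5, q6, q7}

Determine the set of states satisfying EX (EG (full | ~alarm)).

{q2, q3, q5}

Sat(~alarm) = {q0, q4, q6, q7}
Sat(full | ~alarm) = {q0, q2, q4, q5, q6, q7}
EG (full | ~alarm): greatest fixpoint, start Z0 = {q0, q2, q4, q5, q6, q7}, keep only states in Sat with some successor in Z. Z1 = {q0, q2, q4, q5, q7}; Z2 = {q0, q2, q5, q7}; Z3 = {q2, q5, q7}; Z4 = {q2, q5}; fixed.
Sat(EG (full | ~alarm)) = {q2, q5}
Sat(EX (EG (full | ~alarm))) = {s : some successor in {q2, q5}} = {q2, q3, q5}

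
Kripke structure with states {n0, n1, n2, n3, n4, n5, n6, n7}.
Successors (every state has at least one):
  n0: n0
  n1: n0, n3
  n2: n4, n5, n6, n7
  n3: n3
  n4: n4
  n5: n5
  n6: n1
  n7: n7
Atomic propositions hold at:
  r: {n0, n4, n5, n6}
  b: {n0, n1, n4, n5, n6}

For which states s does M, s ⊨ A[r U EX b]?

Sat(EX b) = {s : some successor in {n0, n1, n4, n5, n6}} = {n0, n1, n2, n4, n5, n6}
A[r U EX b]: least fixpoint, start Z0 = Sat(EX b) = {n0, n1, n2, n4, n5, n6}, add states in Sat(r) with every successor in Z. Already a fixed point.
Sat(A[r U EX b]) = {n0, n1, n2, n4, n5, n6}

{n0, n1, n2, n4, n5, n6}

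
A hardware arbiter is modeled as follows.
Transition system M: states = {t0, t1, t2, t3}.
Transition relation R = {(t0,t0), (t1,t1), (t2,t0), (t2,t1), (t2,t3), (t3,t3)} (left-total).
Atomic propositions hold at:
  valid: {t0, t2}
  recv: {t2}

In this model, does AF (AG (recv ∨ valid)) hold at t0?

Yes

Sat(recv ∨ valid) = {t0, t2}
AG (recv ∨ valid): greatest fixpoint, start Z0 = {t0, t2}, keep only states in Sat with every successor in Z. Z1 = {t0}; fixed.
Sat(AG (recv ∨ valid)) = {t0}
AF (AG (recv ∨ valid)): least fixpoint, start Z0 = {t0}, add states with every successor in Z. Already a fixed point.
Sat(AF (AG (recv ∨ valid))) = {t0}
t0 ∈ Sat(AF (AG (recv ∨ valid))) = {t0}, so the formula holds at t0.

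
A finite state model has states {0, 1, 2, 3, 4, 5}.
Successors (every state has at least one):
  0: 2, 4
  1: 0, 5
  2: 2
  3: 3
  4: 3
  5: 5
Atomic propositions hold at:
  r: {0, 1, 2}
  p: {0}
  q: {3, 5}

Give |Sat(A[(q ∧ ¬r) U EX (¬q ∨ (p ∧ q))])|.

3

Sat(¬r) = {3, 4, 5}
Sat(q ∧ ¬r) = {3, 5}
Sat(¬q) = {0, 1, 2, 4}
Sat(p ∧ q) = ∅
Sat(¬q ∨ (p ∧ q)) = {0, 1, 2, 4}
Sat(EX (¬q ∨ (p ∧ q))) = {s : some successor in {0, 1, 2, 4}} = {0, 1, 2}
A[(q ∧ ¬r) U EX (¬q ∨ (p ∧ q))]: least fixpoint, start Z0 = Sat(EX (¬q ∨ (p ∧ q))) = {0, 1, 2}, add states in Sat(q ∧ ¬r) with every successor in Z. Already a fixed point.
Sat(A[(q ∧ ¬r) U EX (¬q ∨ (p ∧ q))]) = {0, 1, 2}
|Sat(A[(q ∧ ¬r) U EX (¬q ∨ (p ∧ q))])| = |{0, 1, 2}| = 3.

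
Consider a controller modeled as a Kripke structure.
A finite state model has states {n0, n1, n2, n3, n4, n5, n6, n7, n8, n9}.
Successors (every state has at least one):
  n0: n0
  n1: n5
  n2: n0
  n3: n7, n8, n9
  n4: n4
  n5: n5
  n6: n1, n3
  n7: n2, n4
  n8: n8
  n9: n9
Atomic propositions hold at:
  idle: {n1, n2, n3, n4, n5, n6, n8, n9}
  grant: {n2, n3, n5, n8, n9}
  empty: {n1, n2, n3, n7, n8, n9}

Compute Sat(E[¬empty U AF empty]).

{n1, n2, n3, n6, n7, n8, n9}

Sat(¬empty) = {n0, n4, n5, n6}
AF empty: least fixpoint, start Z0 = {n1, n2, n3, n7, n8, n9}, add states with every successor in Z. Z1 = {n1, n2, n3, n6, n7, n8, n9}; fixed.
Sat(AF empty) = {n1, n2, n3, n6, n7, n8, n9}
E[¬empty U AF empty]: least fixpoint, start Z0 = Sat(AF empty) = {n1, n2, n3, n6, n7, n8, n9}, add states in Sat(¬empty) with some successor in Z. Already a fixed point.
Sat(E[¬empty U AF empty]) = {n1, n2, n3, n6, n7, n8, n9}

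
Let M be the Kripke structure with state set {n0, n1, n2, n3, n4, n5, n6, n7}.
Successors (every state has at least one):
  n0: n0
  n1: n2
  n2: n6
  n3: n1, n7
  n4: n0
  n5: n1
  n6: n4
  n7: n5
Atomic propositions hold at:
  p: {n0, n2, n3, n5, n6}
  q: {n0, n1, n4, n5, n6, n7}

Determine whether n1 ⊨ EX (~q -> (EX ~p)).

Sat(~q) = {n2, n3}
Sat(~p) = {n1, n4, n7}
Sat(EX ~p) = {s : some successor in {n1, n4, n7}} = {n3, n5, n6}
Sat(~q -> (EX ~p)) = {n0, n1, n3, n4, n5, n6, n7}
Sat(EX (~q -> (EX ~p))) = {s : some successor in {n0, n1, n3, n4, n5, n6, n7}} = {n0, n2, n3, n4, n5, n6, n7}
n1 ∉ Sat(EX (~q -> (EX ~p))) = {n0, n2, n3, n4, n5, n6, n7}, so the formula does not hold at n1.

No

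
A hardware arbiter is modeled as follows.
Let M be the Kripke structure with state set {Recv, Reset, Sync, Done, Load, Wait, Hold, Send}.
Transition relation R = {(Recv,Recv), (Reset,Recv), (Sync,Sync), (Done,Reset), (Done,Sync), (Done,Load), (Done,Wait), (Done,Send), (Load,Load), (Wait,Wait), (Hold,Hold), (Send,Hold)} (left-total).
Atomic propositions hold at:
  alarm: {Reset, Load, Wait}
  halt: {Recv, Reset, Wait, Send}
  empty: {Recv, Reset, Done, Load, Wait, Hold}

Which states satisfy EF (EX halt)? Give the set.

Sat(EX halt) = {s : some successor in {Recv, Reset, Wait, Send}} = {Recv, Reset, Done, Wait}
EF (EX halt): least fixpoint, start Z0 = {Recv, Reset, Done, Wait}, add states with some successor in Z. Already a fixed point.
Sat(EF (EX halt)) = {Recv, Reset, Done, Wait}

{Recv, Reset, Done, Wait}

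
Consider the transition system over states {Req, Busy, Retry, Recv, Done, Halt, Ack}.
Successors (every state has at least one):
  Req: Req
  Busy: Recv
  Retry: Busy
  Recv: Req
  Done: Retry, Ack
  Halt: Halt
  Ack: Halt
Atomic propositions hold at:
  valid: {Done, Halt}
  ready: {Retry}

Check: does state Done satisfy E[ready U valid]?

E[ready U valid]: least fixpoint, start Z0 = Sat(valid) = {Done, Halt}, add states in Sat(ready) with some successor in Z. Already a fixed point.
Sat(E[ready U valid]) = {Done, Halt}
Done ∈ Sat(E[ready U valid]) = {Done, Halt}, so the formula holds at Done.

Yes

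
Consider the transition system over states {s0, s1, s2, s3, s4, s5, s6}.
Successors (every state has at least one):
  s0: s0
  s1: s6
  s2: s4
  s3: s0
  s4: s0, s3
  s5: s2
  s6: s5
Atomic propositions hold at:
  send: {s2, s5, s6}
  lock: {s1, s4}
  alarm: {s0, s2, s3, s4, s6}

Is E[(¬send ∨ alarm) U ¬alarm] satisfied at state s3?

Sat(¬send) = {s0, s1, s3, s4}
Sat(¬send ∨ alarm) = {s0, s1, s2, s3, s4, s6}
Sat(¬alarm) = {s1, s5}
E[(¬send ∨ alarm) U ¬alarm]: least fixpoint, start Z0 = Sat(¬alarm) = {s1, s5}, add states in Sat(¬send ∨ alarm) with some successor in Z. Z1 = {s1, s5, s6}; fixed.
Sat(E[(¬send ∨ alarm) U ¬alarm]) = {s1, s5, s6}
s3 ∉ Sat(E[(¬send ∨ alarm) U ¬alarm]) = {s1, s5, s6}, so the formula does not hold at s3.

No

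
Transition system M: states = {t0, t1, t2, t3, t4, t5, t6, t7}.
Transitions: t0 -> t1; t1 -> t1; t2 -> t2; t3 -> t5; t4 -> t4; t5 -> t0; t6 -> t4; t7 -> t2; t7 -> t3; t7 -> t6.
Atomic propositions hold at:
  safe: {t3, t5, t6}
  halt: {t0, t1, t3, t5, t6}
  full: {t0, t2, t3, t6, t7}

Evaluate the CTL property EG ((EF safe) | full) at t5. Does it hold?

EF safe: least fixpoint, start Z0 = {t3, t5, t6}, add states with some successor in Z. Z1 = {t3, t5, t6, t7}; fixed.
Sat(EF safe) = {t3, t5, t6, t7}
Sat((EF safe) | full) = {t0, t2, t3, t5, t6, t7}
EG ((EF safe) | full): greatest fixpoint, start Z0 = {t0, t2, t3, t5, t6, t7}, keep only states in Sat with some successor in Z. Z1 = {t2, t3, t5, t7}; Z2 = {t2, t3, t7}; Z3 = {t2, t7}; fixed.
Sat(EG ((EF safe) | full)) = {t2, t7}
t5 ∉ Sat(EG ((EF safe) | full)) = {t2, t7}, so the formula does not hold at t5.

No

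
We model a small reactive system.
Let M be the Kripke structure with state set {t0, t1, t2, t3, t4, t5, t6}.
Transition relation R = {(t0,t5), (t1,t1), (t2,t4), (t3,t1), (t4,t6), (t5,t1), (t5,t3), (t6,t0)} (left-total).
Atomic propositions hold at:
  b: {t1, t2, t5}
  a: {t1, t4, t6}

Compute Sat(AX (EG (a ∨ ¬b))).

{t1, t3, t5}

Sat(¬b) = {t0, t3, t4, t6}
Sat(a ∨ ¬b) = {t0, t1, t3, t4, t6}
EG (a ∨ ¬b): greatest fixpoint, start Z0 = {t0, t1, t3, t4, t6}, keep only states in Sat with some successor in Z. Z1 = {t1, t3, t4, t6}; Z2 = {t1, t3, t4}; Z3 = {t1, t3}; fixed.
Sat(EG (a ∨ ¬b)) = {t1, t3}
Sat(AX (EG (a ∨ ¬b))) = {s : every successor in {t1, t3}} = {t1, t3, t5}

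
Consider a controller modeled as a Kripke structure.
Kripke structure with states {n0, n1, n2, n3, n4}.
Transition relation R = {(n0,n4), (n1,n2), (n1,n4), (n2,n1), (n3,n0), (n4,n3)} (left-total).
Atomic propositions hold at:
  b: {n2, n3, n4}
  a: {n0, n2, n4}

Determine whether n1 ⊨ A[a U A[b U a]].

A[b U a]: least fixpoint, start Z0 = Sat(a) = {n0, n2, n4}, add states in Sat(b) with every successor in Z. Z1 = {n0, n2, n3, n4}; fixed.
Sat(A[b U a]) = {n0, n2, n3, n4}
A[a U A[b U a]]: least fixpoint, start Z0 = Sat(A[b U a]) = {n0, n2, n3, n4}, add states in Sat(a) with every successor in Z. Already a fixed point.
Sat(A[a U A[b U a]]) = {n0, n2, n3, n4}
n1 ∉ Sat(A[a U A[b U a]]) = {n0, n2, n3, n4}, so the formula does not hold at n1.

No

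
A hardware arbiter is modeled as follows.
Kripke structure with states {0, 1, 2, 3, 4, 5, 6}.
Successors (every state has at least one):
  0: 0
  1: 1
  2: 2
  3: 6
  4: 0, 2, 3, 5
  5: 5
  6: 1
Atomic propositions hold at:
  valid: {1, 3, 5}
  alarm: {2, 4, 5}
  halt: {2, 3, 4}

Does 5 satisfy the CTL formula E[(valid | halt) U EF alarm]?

Yes

Sat(valid | halt) = {1, 2, 3, 4, 5}
EF alarm: least fixpoint, start Z0 = {2, 4, 5}, add states with some successor in Z. Already a fixed point.
Sat(EF alarm) = {2, 4, 5}
E[(valid | halt) U EF alarm]: least fixpoint, start Z0 = Sat(EF alarm) = {2, 4, 5}, add states in Sat(valid | halt) with some successor in Z. Already a fixed point.
Sat(E[(valid | halt) U EF alarm]) = {2, 4, 5}
5 ∈ Sat(E[(valid | halt) U EF alarm]) = {2, 4, 5}, so the formula holds at 5.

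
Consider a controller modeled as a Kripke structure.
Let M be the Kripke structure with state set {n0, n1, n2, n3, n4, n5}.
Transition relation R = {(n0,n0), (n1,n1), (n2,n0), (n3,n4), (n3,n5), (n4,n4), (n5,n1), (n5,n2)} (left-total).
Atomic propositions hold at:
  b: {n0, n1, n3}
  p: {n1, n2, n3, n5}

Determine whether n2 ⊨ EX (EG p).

No

EG p: greatest fixpoint, start Z0 = {n1, n2, n3, n5}, keep only states in Sat with some successor in Z. Z1 = {n1, n3, n5}; fixed.
Sat(EG p) = {n1, n3, n5}
Sat(EX (EG p)) = {s : some successor in {n1, n3, n5}} = {n1, n3, n5}
n2 ∉ Sat(EX (EG p)) = {n1, n3, n5}, so the formula does not hold at n2.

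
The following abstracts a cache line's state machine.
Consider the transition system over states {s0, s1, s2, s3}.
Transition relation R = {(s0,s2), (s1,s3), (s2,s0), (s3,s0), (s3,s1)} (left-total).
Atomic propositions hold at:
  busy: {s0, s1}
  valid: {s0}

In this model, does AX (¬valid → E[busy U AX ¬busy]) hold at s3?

Sat(¬valid) = {s1, s2, s3}
Sat(¬busy) = {s2, s3}
Sat(AX ¬busy) = {s : every successor in {s2, s3}} = {s0, s1}
E[busy U AX ¬busy]: least fixpoint, start Z0 = Sat(AX ¬busy) = {s0, s1}, add states in Sat(busy) with some successor in Z. Already a fixed point.
Sat(E[busy U AX ¬busy]) = {s0, s1}
Sat(¬valid → E[busy U AX ¬busy]) = {s0, s1}
Sat(AX (¬valid → E[busy U AX ¬busy])) = {s : every successor in {s0, s1}} = {s2, s3}
s3 ∈ Sat(AX (¬valid → E[busy U AX ¬busy])) = {s2, s3}, so the formula holds at s3.

Yes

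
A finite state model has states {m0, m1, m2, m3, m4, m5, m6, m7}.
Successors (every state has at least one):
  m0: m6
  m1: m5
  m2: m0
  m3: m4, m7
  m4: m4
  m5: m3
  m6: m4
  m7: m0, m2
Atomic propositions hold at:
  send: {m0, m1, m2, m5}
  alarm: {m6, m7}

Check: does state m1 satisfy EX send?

Yes

Sat(EX send) = {s : some successor in {m0, m1, m2, m5}} = {m1, m2, m7}
m1 ∈ Sat(EX send) = {m1, m2, m7}, so the formula holds at m1.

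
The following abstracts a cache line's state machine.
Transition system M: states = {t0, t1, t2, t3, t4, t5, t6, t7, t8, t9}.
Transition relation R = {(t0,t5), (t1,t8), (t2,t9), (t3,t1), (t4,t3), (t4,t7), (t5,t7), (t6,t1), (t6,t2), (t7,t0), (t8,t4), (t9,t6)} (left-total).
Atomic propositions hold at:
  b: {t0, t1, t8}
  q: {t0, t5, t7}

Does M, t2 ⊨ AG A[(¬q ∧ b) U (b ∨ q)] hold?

No

Sat(¬q) = {t1, t2, t3, t4, t6, t8, t9}
Sat(¬q ∧ b) = {t1, t8}
Sat(b ∨ q) = {t0, t1, t5, t7, t8}
A[(¬q ∧ b) U (b ∨ q)]: least fixpoint, start Z0 = Sat((b ∨ q)) = {t0, t1, t5, t7, t8}, add states in Sat(¬q ∧ b) with every successor in Z. Already a fixed point.
Sat(A[(¬q ∧ b) U (b ∨ q)]) = {t0, t1, t5, t7, t8}
AG A[(¬q ∧ b) U (b ∨ q)]: greatest fixpoint, start Z0 = {t0, t1, t5, t7, t8}, keep only states in Sat with every successor in Z. Z1 = {t0, t1, t5, t7}; Z2 = {t0, t5, t7}; fixed.
Sat(AG A[(¬q ∧ b) U (b ∨ q)]) = {t0, t5, t7}
t2 ∉ Sat(AG A[(¬q ∧ b) U (b ∨ q)]) = {t0, t5, t7}, so the formula does not hold at t2.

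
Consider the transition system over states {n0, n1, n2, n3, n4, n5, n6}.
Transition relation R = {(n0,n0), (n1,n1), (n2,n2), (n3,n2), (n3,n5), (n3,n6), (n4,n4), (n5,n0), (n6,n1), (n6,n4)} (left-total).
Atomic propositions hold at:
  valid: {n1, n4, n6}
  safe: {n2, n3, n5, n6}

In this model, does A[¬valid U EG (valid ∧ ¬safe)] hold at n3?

No

Sat(¬valid) = {n0, n2, n3, n5}
Sat(¬safe) = {n0, n1, n4}
Sat(valid ∧ ¬safe) = {n1, n4}
EG (valid ∧ ¬safe): greatest fixpoint, start Z0 = {n1, n4}, keep only states in Sat with some successor in Z. Already a fixed point.
Sat(EG (valid ∧ ¬safe)) = {n1, n4}
A[¬valid U EG (valid ∧ ¬safe)]: least fixpoint, start Z0 = Sat(EG (valid ∧ ¬safe)) = {n1, n4}, add states in Sat(¬valid) with every successor in Z. Already a fixed point.
Sat(A[¬valid U EG (valid ∧ ¬safe)]) = {n1, n4}
n3 ∉ Sat(A[¬valid U EG (valid ∧ ¬safe)]) = {n1, n4}, so the formula does not hold at n3.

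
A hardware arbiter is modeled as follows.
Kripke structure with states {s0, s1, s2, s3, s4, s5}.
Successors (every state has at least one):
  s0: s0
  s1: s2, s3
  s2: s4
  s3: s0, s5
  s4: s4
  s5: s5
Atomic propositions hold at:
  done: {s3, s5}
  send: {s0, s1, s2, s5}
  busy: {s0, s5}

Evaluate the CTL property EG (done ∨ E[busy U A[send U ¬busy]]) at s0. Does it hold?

Sat(¬busy) = {s1, s2, s3, s4}
A[send U ¬busy]: least fixpoint, start Z0 = Sat(¬busy) = {s1, s2, s3, s4}, add states in Sat(send) with every successor in Z. Already a fixed point.
Sat(A[send U ¬busy]) = {s1, s2, s3, s4}
E[busy U A[send U ¬busy]]: least fixpoint, start Z0 = Sat(A[send U ¬busy]) = {s1, s2, s3, s4}, add states in Sat(busy) with some successor in Z. Already a fixed point.
Sat(E[busy U A[send U ¬busy]]) = {s1, s2, s3, s4}
Sat(done ∨ E[busy U A[send U ¬busy]]) = {s1, s2, s3, s4, s5}
EG (done ∨ E[busy U A[send U ¬busy]]): greatest fixpoint, start Z0 = {s1, s2, s3, s4, s5}, keep only states in Sat with some successor in Z. Already a fixed point.
Sat(EG (done ∨ E[busy U A[send U ¬busy]])) = {s1, s2, s3, s4, s5}
s0 ∉ Sat(EG (done ∨ E[busy U A[send U ¬busy]])) = {s1, s2, s3, s4, s5}, so the formula does not hold at s0.

No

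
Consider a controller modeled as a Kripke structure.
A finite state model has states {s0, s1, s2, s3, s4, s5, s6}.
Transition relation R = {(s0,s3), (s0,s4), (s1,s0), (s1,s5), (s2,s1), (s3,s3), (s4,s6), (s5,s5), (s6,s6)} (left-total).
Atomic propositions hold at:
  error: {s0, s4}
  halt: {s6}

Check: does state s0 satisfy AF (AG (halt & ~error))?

Sat(~error) = {s1, s2, s3, s5, s6}
Sat(halt & ~error) = {s6}
AG (halt & ~error): greatest fixpoint, start Z0 = {s6}, keep only states in Sat with every successor in Z. Already a fixed point.
Sat(AG (halt & ~error)) = {s6}
AF (AG (halt & ~error)): least fixpoint, start Z0 = {s6}, add states with every successor in Z. Z1 = {s4, s6}; fixed.
Sat(AF (AG (halt & ~error))) = {s4, s6}
s0 ∉ Sat(AF (AG (halt & ~error))) = {s4, s6}, so the formula does not hold at s0.

No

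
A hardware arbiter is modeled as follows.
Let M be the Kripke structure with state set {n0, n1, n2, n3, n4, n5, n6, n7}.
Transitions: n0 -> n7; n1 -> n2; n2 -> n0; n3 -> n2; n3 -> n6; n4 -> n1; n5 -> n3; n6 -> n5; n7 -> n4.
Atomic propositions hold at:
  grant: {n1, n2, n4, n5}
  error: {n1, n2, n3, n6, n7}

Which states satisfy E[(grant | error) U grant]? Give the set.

Sat(grant | error) = {n1, n2, n3, n4, n5, n6, n7}
E[(grant | error) U grant]: least fixpoint, start Z0 = Sat(grant) = {n1, n2, n4, n5}, add states in Sat(grant | error) with some successor in Z. Z1 = {n1, n2, n3, n4, n5, n6, n7}; fixed.
Sat(E[(grant | error) U grant]) = {n1, n2, n3, n4, n5, n6, n7}

{n1, n2, n3, n4, n5, n6, n7}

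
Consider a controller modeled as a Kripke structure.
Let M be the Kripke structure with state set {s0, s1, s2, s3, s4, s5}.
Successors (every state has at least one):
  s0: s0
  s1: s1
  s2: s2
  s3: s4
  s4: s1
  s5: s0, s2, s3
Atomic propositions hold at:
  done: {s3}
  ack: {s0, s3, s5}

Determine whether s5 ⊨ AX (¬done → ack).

Sat(¬done) = {s0, s1, s2, s4, s5}
Sat(¬done → ack) = {s0, s3, s5}
Sat(AX (¬done → ack)) = {s : every successor in {s0, s3, s5}} = {s0}
s5 ∉ Sat(AX (¬done → ack)) = {s0}, so the formula does not hold at s5.

No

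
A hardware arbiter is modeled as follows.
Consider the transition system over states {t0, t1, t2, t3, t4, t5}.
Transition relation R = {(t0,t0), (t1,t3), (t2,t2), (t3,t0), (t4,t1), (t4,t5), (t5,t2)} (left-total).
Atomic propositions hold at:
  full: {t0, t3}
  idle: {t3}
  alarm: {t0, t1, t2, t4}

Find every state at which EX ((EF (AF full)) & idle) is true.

{t1}

AF full: least fixpoint, start Z0 = {t0, t3}, add states with every successor in Z. Z1 = {t0, t1, t3}; fixed.
Sat(AF full) = {t0, t1, t3}
EF (AF full): least fixpoint, start Z0 = {t0, t1, t3}, add states with some successor in Z. Z1 = {t0, t1, t3, t4}; fixed.
Sat(EF (AF full)) = {t0, t1, t3, t4}
Sat((EF (AF full)) & idle) = {t3}
Sat(EX ((EF (AF full)) & idle)) = {s : some successor in {t3}} = {t1}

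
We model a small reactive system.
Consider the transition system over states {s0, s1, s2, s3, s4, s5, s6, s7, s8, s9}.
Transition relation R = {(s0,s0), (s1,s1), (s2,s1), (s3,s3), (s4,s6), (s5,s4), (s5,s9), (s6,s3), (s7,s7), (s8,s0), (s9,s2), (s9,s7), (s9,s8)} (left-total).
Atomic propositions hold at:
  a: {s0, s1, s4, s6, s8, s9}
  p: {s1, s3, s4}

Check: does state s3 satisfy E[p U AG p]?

Yes

AG p: greatest fixpoint, start Z0 = {s1, s3, s4}, keep only states in Sat with every successor in Z. Z1 = {s1, s3}; fixed.
Sat(AG p) = {s1, s3}
E[p U AG p]: least fixpoint, start Z0 = Sat(AG p) = {s1, s3}, add states in Sat(p) with some successor in Z. Already a fixed point.
Sat(E[p U AG p]) = {s1, s3}
s3 ∈ Sat(E[p U AG p]) = {s1, s3}, so the formula holds at s3.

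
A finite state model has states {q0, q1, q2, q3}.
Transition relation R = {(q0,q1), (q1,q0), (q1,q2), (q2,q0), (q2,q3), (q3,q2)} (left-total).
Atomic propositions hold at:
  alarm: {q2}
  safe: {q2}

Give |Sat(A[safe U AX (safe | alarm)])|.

Sat(safe | alarm) = {q2}
Sat(AX (safe | alarm)) = {s : every successor in {q2}} = {q3}
A[safe U AX (safe | alarm)]: least fixpoint, start Z0 = Sat(AX (safe | alarm)) = {q3}, add states in Sat(safe) with every successor in Z. Already a fixed point.
Sat(A[safe U AX (safe | alarm)]) = {q3}
|Sat(A[safe U AX (safe | alarm)])| = |{q3}| = 1.

1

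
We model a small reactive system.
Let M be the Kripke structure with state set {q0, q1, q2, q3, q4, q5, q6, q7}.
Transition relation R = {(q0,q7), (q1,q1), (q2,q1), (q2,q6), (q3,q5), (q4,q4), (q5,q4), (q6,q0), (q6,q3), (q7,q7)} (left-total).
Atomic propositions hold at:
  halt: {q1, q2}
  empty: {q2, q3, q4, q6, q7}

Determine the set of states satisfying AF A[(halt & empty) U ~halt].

Sat(halt & empty) = {q2}
Sat(~halt) = {q0, q3, q4, q5, q6, q7}
A[(halt & empty) U ~halt]: least fixpoint, start Z0 = Sat(~halt) = {q0, q3, q4, q5, q6, q7}, add states in Sat(halt & empty) with every successor in Z. Already a fixed point.
Sat(A[(halt & empty) U ~halt]) = {q0, q3, q4, q5, q6, q7}
AF A[(halt & empty) U ~halt]: least fixpoint, start Z0 = {q0, q3, q4, q5, q6, q7}, add states with every successor in Z. Already a fixed point.
Sat(AF A[(halt & empty) U ~halt]) = {q0, q3, q4, q5, q6, q7}

{q0, q3, q4, q5, q6, q7}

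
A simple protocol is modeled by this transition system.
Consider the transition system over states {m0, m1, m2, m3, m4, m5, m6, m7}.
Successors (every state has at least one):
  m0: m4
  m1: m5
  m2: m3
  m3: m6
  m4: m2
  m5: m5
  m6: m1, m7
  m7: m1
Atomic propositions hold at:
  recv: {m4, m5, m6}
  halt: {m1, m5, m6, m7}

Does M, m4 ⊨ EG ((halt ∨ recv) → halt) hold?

Sat(halt ∨ recv) = {m1, m4, m5, m6, m7}
Sat((halt ∨ recv) → halt) = {m0, m1, m2, m3, m5, m6, m7}
EG ((halt ∨ recv) → halt): greatest fixpoint, start Z0 = {m0, m1, m2, m3, m5, m6, m7}, keep only states in Sat with some successor in Z. Z1 = {m1, m2, m3, m5, m6, m7}; fixed.
Sat(EG ((halt ∨ recv) → halt)) = {m1, m2, m3, m5, m6, m7}
m4 ∉ Sat(EG ((halt ∨ recv) → halt)) = {m1, m2, m3, m5, m6, m7}, so the formula does not hold at m4.

No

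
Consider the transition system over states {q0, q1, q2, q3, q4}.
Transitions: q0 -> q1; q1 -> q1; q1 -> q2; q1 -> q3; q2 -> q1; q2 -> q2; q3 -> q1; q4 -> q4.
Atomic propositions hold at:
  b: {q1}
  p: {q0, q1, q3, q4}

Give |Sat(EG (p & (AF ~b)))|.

Sat(~b) = {q0, q2, q3, q4}
AF ~b: least fixpoint, start Z0 = {q0, q2, q3, q4}, add states with every successor in Z. Already a fixed point.
Sat(AF ~b) = {q0, q2, q3, q4}
Sat(p & (AF ~b)) = {q0, q3, q4}
EG (p & (AF ~b)): greatest fixpoint, start Z0 = {q0, q3, q4}, keep only states in Sat with some successor in Z. Z1 = {q4}; fixed.
Sat(EG (p & (AF ~b))) = {q4}
|Sat(EG (p & (AF ~b)))| = |{q4}| = 1.

1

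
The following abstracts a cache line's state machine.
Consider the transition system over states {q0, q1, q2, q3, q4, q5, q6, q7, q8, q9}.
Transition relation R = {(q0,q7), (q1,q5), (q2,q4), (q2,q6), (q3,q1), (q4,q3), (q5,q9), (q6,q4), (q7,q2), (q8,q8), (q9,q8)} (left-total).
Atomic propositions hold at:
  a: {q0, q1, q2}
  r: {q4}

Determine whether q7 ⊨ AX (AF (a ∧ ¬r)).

Sat(¬r) = {q0, q1, q2, q3, q5, q6, q7, q8, q9}
Sat(a ∧ ¬r) = {q0, q1, q2}
AF (a ∧ ¬r): least fixpoint, start Z0 = {q0, q1, q2}, add states with every successor in Z. Z1 = {q0, q1, q2, q3, q7}; Z2 = {q0, q1, q2, q3, q4, q7}; Z3 = {q0, q1, q2, q3, q4, q6, q7}; fixed.
Sat(AF (a ∧ ¬r)) = {q0, q1, q2, q3, q4, q6, q7}
Sat(AX (AF (a ∧ ¬r))) = {s : every successor in {q0, q1, q2, q3, q4, q6, q7}} = {q0, q2, q3, q4, q6, q7}
q7 ∈ Sat(AX (AF (a ∧ ¬r))) = {q0, q2, q3, q4, q6, q7}, so the formula holds at q7.

Yes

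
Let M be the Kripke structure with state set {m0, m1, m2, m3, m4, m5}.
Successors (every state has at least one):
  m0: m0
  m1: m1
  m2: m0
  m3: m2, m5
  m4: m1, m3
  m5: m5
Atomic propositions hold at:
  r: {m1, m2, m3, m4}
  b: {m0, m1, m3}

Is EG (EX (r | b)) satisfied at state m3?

Sat(r | b) = {m0, m1, m2, m3, m4}
Sat(EX (r | b)) = {s : some successor in {m0, m1, m2, m3, m4}} = {m0, m1, m2, m3, m4}
EG (EX (r | b)): greatest fixpoint, start Z0 = {m0, m1, m2, m3, m4}, keep only states in Sat with some successor in Z. Already a fixed point.
Sat(EG (EX (r | b))) = {m0, m1, m2, m3, m4}
m3 ∈ Sat(EG (EX (r | b))) = {m0, m1, m2, m3, m4}, so the formula holds at m3.

Yes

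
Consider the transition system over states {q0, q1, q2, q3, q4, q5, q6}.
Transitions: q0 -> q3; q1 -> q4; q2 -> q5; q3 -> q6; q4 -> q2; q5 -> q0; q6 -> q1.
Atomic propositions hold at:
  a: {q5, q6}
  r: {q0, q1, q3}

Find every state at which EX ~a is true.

{q0, q1, q4, q5, q6}

Sat(~a) = {q0, q1, q2, q3, q4}
Sat(EX ~a) = {s : some successor in {q0, q1, q2, q3, q4}} = {q0, q1, q4, q5, q6}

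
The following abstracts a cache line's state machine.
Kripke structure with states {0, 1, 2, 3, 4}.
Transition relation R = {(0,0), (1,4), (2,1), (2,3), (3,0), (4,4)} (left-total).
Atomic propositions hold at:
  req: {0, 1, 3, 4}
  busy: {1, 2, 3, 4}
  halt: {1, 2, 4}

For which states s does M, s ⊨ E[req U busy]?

{1, 2, 3, 4}

E[req U busy]: least fixpoint, start Z0 = Sat(busy) = {1, 2, 3, 4}, add states in Sat(req) with some successor in Z. Already a fixed point.
Sat(E[req U busy]) = {1, 2, 3, 4}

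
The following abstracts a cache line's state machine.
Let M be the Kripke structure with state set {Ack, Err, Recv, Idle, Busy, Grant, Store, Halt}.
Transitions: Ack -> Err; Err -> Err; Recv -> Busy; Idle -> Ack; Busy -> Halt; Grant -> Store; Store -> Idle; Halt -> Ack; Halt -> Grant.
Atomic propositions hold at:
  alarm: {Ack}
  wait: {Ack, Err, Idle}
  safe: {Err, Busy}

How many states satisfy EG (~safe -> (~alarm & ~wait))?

Sat(~safe) = {Ack, Recv, Idle, Grant, Store, Halt}
Sat(~alarm) = {Err, Recv, Idle, Busy, Grant, Store, Halt}
Sat(~wait) = {Recv, Busy, Grant, Store, Halt}
Sat(~alarm & ~wait) = {Recv, Busy, Grant, Store, Halt}
Sat(~safe -> (~alarm & ~wait)) = {Err, Recv, Busy, Grant, Store, Halt}
EG (~safe -> (~alarm & ~wait)): greatest fixpoint, start Z0 = {Err, Recv, Busy, Grant, Store, Halt}, keep only states in Sat with some successor in Z. Z1 = {Err, Recv, Busy, Grant, Halt}; Z2 = {Err, Recv, Busy, Halt}; Z3 = {Err, Recv, Busy}; Z4 = {Err, Recv}; Z5 = {Err}; fixed.
Sat(EG (~safe -> (~alarm & ~wait))) = {Err}
|Sat(EG (~safe -> (~alarm & ~wait)))| = |{Err}| = 1.

1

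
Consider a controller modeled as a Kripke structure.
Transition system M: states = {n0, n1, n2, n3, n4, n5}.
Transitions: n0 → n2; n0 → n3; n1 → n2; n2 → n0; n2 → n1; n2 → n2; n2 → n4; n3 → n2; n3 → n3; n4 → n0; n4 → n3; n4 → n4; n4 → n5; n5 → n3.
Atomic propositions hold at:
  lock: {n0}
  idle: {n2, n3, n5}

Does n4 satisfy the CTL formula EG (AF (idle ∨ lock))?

No

Sat(idle ∨ lock) = {n0, n2, n3, n5}
AF (idle ∨ lock): least fixpoint, start Z0 = {n0, n2, n3, n5}, add states with every successor in Z. Z1 = {n0, n1, n2, n3, n5}; fixed.
Sat(AF (idle ∨ lock)) = {n0, n1, n2, n3, n5}
EG (AF (idle ∨ lock)): greatest fixpoint, start Z0 = {n0, n1, n2, n3, n5}, keep only states in Sat with some successor in Z. Already a fixed point.
Sat(EG (AF (idle ∨ lock))) = {n0, n1, n2, n3, n5}
n4 ∉ Sat(EG (AF (idle ∨ lock))) = {n0, n1, n2, n3, n5}, so the formula does not hold at n4.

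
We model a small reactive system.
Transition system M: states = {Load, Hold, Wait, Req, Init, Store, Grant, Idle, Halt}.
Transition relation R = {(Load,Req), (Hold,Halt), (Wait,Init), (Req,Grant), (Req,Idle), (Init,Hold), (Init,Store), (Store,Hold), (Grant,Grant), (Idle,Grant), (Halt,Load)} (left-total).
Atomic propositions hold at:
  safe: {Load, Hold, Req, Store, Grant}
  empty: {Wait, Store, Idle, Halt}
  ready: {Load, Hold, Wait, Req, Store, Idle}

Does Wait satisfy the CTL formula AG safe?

No

AG safe: greatest fixpoint, start Z0 = {Load, Hold, Req, Store, Grant}, keep only states in Sat with every successor in Z. Z1 = {Load, Store, Grant}; Z2 = {Grant}; fixed.
Sat(AG safe) = {Grant}
Wait ∉ Sat(AG safe) = {Grant}, so the formula does not hold at Wait.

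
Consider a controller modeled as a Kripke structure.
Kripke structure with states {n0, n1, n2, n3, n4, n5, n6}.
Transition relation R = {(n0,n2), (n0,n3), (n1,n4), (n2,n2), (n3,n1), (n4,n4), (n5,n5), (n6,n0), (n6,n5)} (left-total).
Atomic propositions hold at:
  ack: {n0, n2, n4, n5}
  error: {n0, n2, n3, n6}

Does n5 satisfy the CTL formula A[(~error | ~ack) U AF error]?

Sat(~error) = {n1, n4, n5}
Sat(~ack) = {n1, n3, n6}
Sat(~error | ~ack) = {n1, n3, n4, n5, n6}
AF error: least fixpoint, start Z0 = {n0, n2, n3, n6}, add states with every successor in Z. Already a fixed point.
Sat(AF error) = {n0, n2, n3, n6}
A[(~error | ~ack) U AF error]: least fixpoint, start Z0 = Sat(AF error) = {n0, n2, n3, n6}, add states in Sat(~error | ~ack) with every successor in Z. Already a fixed point.
Sat(A[(~error | ~ack) U AF error]) = {n0, n2, n3, n6}
n5 ∉ Sat(A[(~error | ~ack) U AF error]) = {n0, n2, n3, n6}, so the formula does not hold at n5.

No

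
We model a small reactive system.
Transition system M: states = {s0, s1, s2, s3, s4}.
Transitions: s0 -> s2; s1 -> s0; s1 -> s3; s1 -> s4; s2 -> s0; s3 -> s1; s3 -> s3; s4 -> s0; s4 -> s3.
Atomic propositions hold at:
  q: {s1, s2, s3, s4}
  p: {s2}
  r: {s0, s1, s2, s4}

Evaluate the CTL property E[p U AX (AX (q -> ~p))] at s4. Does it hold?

No

Sat(~p) = {s0, s1, s3, s4}
Sat(q -> ~p) = {s0, s1, s3, s4}
Sat(AX (q -> ~p)) = {s : every successor in {s0, s1, s3, s4}} = {s1, s2, s3, s4}
Sat(AX (AX (q -> ~p))) = {s : every successor in {s1, s2, s3, s4}} = {s0, s3}
E[p U AX (AX (q -> ~p))]: least fixpoint, start Z0 = Sat(AX (AX (q -> ~p))) = {s0, s3}, add states in Sat(p) with some successor in Z. Z1 = {s0, s2, s3}; fixed.
Sat(E[p U AX (AX (q -> ~p))]) = {s0, s2, s3}
s4 ∉ Sat(E[p U AX (AX (q -> ~p))]) = {s0, s2, s3}, so the formula does not hold at s4.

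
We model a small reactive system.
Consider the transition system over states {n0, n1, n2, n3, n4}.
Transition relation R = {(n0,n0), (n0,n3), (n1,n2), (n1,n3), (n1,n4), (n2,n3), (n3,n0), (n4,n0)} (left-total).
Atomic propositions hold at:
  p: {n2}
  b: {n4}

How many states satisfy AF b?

AF b: least fixpoint, start Z0 = {n4}, add states with every successor in Z. Already a fixed point.
Sat(AF b) = {n4}
|Sat(AF b)| = |{n4}| = 1.

1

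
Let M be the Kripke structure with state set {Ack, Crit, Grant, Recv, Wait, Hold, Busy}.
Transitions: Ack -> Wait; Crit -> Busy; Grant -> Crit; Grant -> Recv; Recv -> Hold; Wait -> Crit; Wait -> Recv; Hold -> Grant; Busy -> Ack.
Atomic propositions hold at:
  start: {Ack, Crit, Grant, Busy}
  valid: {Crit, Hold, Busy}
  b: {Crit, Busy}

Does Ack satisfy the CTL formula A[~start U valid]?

No

Sat(~start) = {Recv, Wait, Hold}
A[~start U valid]: least fixpoint, start Z0 = Sat(valid) = {Crit, Hold, Busy}, add states in Sat(~start) with every successor in Z. Z1 = {Crit, Recv, Hold, Busy}; Z2 = {Crit, Recv, Wait, Hold, Busy}; fixed.
Sat(A[~start U valid]) = {Crit, Recv, Wait, Hold, Busy}
Ack ∉ Sat(A[~start U valid]) = {Crit, Recv, Wait, Hold, Busy}, so the formula does not hold at Ack.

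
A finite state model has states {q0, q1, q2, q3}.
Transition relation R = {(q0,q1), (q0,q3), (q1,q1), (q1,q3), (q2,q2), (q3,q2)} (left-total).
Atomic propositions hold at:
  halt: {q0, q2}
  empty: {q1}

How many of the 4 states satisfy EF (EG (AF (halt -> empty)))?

2

Sat(halt -> empty) = {q1, q3}
AF (halt -> empty): least fixpoint, start Z0 = {q1, q3}, add states with every successor in Z. Z1 = {q0, q1, q3}; fixed.
Sat(AF (halt -> empty)) = {q0, q1, q3}
EG (AF (halt -> empty)): greatest fixpoint, start Z0 = {q0, q1, q3}, keep only states in Sat with some successor in Z. Z1 = {q0, q1}; fixed.
Sat(EG (AF (halt -> empty))) = {q0, q1}
EF (EG (AF (halt -> empty))): least fixpoint, start Z0 = {q0, q1}, add states with some successor in Z. Already a fixed point.
Sat(EF (EG (AF (halt -> empty)))) = {q0, q1}
|Sat(EF (EG (AF (halt -> empty))))| = |{q0, q1}| = 2.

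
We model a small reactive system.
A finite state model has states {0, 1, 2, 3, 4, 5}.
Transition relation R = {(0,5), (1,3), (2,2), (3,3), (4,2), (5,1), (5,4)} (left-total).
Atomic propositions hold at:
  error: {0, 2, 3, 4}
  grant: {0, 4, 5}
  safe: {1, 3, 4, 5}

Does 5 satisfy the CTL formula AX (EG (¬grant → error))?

No

Sat(¬grant) = {1, 2, 3}
Sat(¬grant → error) = {0, 2, 3, 4, 5}
EG (¬grant → error): greatest fixpoint, start Z0 = {0, 2, 3, 4, 5}, keep only states in Sat with some successor in Z. Already a fixed point.
Sat(EG (¬grant → error)) = {0, 2, 3, 4, 5}
Sat(AX (EG (¬grant → error))) = {s : every successor in {0, 2, 3, 4, 5}} = {0, 1, 2, 3, 4}
5 ∉ Sat(AX (EG (¬grant → error))) = {0, 1, 2, 3, 4}, so the formula does not hold at 5.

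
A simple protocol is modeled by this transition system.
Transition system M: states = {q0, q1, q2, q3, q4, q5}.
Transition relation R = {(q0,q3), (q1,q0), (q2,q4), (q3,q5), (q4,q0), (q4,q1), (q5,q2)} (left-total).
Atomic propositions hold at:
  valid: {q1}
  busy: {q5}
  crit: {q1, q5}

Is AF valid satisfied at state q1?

AF valid: least fixpoint, start Z0 = {q1}, add states with every successor in Z. Already a fixed point.
Sat(AF valid) = {q1}
q1 ∈ Sat(AF valid) = {q1}, so the formula holds at q1.

Yes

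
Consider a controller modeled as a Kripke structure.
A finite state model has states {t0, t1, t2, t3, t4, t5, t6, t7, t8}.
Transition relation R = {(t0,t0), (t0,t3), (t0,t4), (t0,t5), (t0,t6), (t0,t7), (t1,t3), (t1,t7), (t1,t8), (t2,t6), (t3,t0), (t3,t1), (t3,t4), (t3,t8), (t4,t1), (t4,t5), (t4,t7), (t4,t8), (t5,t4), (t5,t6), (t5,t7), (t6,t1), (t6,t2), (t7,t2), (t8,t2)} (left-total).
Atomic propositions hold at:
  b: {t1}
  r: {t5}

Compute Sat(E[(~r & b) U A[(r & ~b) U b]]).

Sat(~r) = {t0, t1, t2, t3, t4, t6, t7, t8}
Sat(~r & b) = {t1}
Sat(~b) = {t0, t2, t3, t4, t5, t6, t7, t8}
Sat(r & ~b) = {t5}
A[(r & ~b) U b]: least fixpoint, start Z0 = Sat(b) = {t1}, add states in Sat(r & ~b) with every successor in Z. Already a fixed point.
Sat(A[(r & ~b) U b]) = {t1}
E[(~r & b) U A[(r & ~b) U b]]: least fixpoint, start Z0 = Sat(A[(r & ~b) U b]) = {t1}, add states in Sat(~r & b) with some successor in Z. Already a fixed point.
Sat(E[(~r & b) U A[(r & ~b) U b]]) = {t1}

{t1}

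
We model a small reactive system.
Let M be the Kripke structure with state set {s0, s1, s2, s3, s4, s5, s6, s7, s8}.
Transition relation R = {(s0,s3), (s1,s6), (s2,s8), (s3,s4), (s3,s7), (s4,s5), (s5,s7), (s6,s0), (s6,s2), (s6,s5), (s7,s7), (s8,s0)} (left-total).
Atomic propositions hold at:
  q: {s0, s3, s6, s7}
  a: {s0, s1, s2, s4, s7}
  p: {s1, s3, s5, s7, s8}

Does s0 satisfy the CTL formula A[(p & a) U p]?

No

Sat(p & a) = {s1, s7}
A[(p & a) U p]: least fixpoint, start Z0 = Sat(p) = {s1, s3, s5, s7, s8}, add states in Sat(p & a) with every successor in Z. Already a fixed point.
Sat(A[(p & a) U p]) = {s1, s3, s5, s7, s8}
s0 ∉ Sat(A[(p & a) U p]) = {s1, s3, s5, s7, s8}, so the formula does not hold at s0.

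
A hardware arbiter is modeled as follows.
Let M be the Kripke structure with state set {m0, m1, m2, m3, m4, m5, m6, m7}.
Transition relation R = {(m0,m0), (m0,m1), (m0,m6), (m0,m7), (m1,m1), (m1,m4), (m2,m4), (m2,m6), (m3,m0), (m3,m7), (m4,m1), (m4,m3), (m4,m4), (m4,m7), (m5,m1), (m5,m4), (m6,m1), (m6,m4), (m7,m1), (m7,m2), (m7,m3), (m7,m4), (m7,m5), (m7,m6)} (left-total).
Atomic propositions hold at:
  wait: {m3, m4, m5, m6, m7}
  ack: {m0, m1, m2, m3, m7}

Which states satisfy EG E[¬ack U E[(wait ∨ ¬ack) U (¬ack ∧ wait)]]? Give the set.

Sat(¬ack) = {m4, m5, m6}
Sat(wait ∨ ¬ack) = {m3, m4, m5, m6, m7}
Sat(¬ack ∧ wait) = {m4, m5, m6}
E[(wait ∨ ¬ack) U (¬ack ∧ wait)]: least fixpoint, start Z0 = Sat((¬ack ∧ wait)) = {m4, m5, m6}, add states in Sat(wait ∨ ¬ack) with some successor in Z. Z1 = {m4, m5, m6, m7}; Z2 = {m3, m4, m5, m6, m7}; fixed.
Sat(E[(wait ∨ ¬ack) U (¬ack ∧ wait)]) = {m3, m4, m5, m6, m7}
E[¬ack U E[(wait ∨ ¬ack) U (¬ack ∧ wait)]]: least fixpoint, start Z0 = Sat(E[(wait ∨ ¬ack) U (¬ack ∧ wait)]) = {m3, m4, m5, m6, m7}, add states in Sat(¬ack) with some successor in Z. Already a fixed point.
Sat(E[¬ack U E[(wait ∨ ¬ack) U (¬ack ∧ wait)]]) = {m3, m4, m5, m6, m7}
EG E[¬ack U E[(wait ∨ ¬ack) U (¬ack ∧ wait)]]: greatest fixpoint, start Z0 = {m3, m4, m5, m6, m7}, keep only states in Sat with some successor in Z. Already a fixed point.
Sat(EG E[¬ack U E[(wait ∨ ¬ack) U (¬ack ∧ wait)]]) = {m3, m4, m5, m6, m7}

{m3, m4, m5, m6, m7}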